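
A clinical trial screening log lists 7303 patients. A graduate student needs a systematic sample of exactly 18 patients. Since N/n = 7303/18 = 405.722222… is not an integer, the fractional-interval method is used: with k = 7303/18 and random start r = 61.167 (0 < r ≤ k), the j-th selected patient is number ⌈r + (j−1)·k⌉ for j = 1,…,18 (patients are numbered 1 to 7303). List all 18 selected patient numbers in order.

j=1: r + 0k = 61.167 → ⌈·⌉ = 62
j=2: r + 1k = 466.889222… → ⌈·⌉ = 467
j=3: r + 2k = 872.611444… → ⌈·⌉ = 873
j=4: r + 3k = 1278.333666… → ⌈·⌉ = 1279
j=5: r + 4k = 1684.055888… → ⌈·⌉ = 1685
j=6: r + 5k = 2089.778111… → ⌈·⌉ = 2090
j=7: r + 6k = 2495.500333… → ⌈·⌉ = 2496
j=8: r + 7k = 2901.222555… → ⌈·⌉ = 2902
j=9: r + 8k = 3306.944777… → ⌈·⌉ = 3307
j=10: r + 9k = 3712.667 → ⌈·⌉ = 3713
j=11: r + 10k = 4118.389222… → ⌈·⌉ = 4119
j=12: r + 11k = 4524.111444… → ⌈·⌉ = 4525
j=13: r + 12k = 4929.833666… → ⌈·⌉ = 4930
j=14: r + 13k = 5335.555888… → ⌈·⌉ = 5336
j=15: r + 14k = 5741.278111… → ⌈·⌉ = 5742
j=16: r + 15k = 6147.000333… → ⌈·⌉ = 6148
j=17: r + 16k = 6552.722555… → ⌈·⌉ = 6553
j=18: r + 17k = 6958.444777… → ⌈·⌉ = 6959

62, 467, 873, 1279, 1685, 2090, 2496, 2902, 3307, 3713, 4119, 4525, 4930, 5336, 5742, 6148, 6553, 6959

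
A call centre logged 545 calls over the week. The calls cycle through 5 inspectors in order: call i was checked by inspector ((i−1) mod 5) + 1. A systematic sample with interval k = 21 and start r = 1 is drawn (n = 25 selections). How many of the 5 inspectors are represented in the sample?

Consecutive selections differ by k = 21, so their inspector numbers differ by 21 mod 5 = 1.
gcd(21, 5) = 1, so the sample visits 5/1 = 5 distinct residues mod 5.
Start 1 is inspector 1; the inspectors hit are 1, 2, 3, 4, 5.

5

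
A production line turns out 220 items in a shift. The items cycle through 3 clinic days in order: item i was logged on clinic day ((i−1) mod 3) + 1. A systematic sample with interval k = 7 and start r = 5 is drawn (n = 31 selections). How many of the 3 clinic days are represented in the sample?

Consecutive selections differ by k = 7, so their clinic day numbers differ by 7 mod 3 = 1.
gcd(7, 3) = 1, so the sample visits 3/1 = 3 distinct residues mod 3.
Start 5 is clinic day 2; the clinic days hit are 1, 2, 3.

3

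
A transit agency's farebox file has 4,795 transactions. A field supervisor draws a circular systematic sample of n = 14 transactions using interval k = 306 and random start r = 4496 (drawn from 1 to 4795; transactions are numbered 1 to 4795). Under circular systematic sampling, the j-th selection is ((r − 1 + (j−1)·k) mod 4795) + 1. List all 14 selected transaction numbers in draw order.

Selection 1: 4496
Selection 2: 4496 + 306 = 4802 → 4802 − 4795 = 7
Selection 3: 7 + 306 = 313
Selection 4: 313 + 306 = 619
Selection 5: 619 + 306 = 925
Selection 6: 925 + 306 = 1231
Selection 7: 1231 + 306 = 1537
Selection 8: 1537 + 306 = 1843
Selection 9: 1843 + 306 = 2149
Selection 10: 2149 + 306 = 2455
Selection 11: 2455 + 306 = 2761
Selection 12: 2761 + 306 = 3067
Selection 13: 3067 + 306 = 3373
Selection 14: 3373 + 306 = 3679

4496, 7, 313, 619, 925, 1231, 1537, 1843, 2149, 2455, 2761, 3067, 3373, 3679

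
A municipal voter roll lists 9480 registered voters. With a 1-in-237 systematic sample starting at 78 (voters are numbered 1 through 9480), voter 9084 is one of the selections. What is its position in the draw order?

k = 237
position = (9084 − 78)/237 + 1 = 9006/237 + 1 = 38 + 1 = 39

39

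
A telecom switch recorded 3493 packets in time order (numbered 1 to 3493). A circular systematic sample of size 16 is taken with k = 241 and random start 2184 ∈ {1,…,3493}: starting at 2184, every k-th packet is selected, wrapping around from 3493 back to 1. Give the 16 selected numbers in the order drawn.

Selection 1: 2184
Selection 2: 2184 + 241 = 2425
Selection 3: 2425 + 241 = 2666
Selection 4: 2666 + 241 = 2907
Selection 5: 2907 + 241 = 3148
Selection 6: 3148 + 241 = 3389
Selection 7: 3389 + 241 = 3630 → 3630 − 3493 = 137
Selection 8: 137 + 241 = 378
Selection 9: 378 + 241 = 619
Selection 10: 619 + 241 = 860
Selection 11: 860 + 241 = 1101
Selection 12: 1101 + 241 = 1342
Selection 13: 1342 + 241 = 1583
Selection 14: 1583 + 241 = 1824
Selection 15: 1824 + 241 = 2065
Selection 16: 2065 + 241 = 2306

2184, 2425, 2666, 2907, 3148, 3389, 137, 378, 619, 860, 1101, 1342, 1583, 1824, 2065, 2306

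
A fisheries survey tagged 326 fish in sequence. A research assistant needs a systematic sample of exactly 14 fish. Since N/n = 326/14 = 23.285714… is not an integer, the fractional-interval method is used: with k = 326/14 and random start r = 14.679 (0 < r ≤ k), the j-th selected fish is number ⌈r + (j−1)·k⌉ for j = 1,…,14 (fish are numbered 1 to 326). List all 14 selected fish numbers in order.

15, 38, 62, 85, 108, 132, 155, 178, 201, 225, 248, 271, 295, 318

j=1: r + 0k = 14.679 → ⌈·⌉ = 15
j=2: r + 1k = 37.964714… → ⌈·⌉ = 38
j=3: r + 2k = 61.250428… → ⌈·⌉ = 62
j=4: r + 3k = 84.536142… → ⌈·⌉ = 85
j=5: r + 4k = 107.821857… → ⌈·⌉ = 108
j=6: r + 5k = 131.107571… → ⌈·⌉ = 132
j=7: r + 6k = 154.393285… → ⌈·⌉ = 155
j=8: r + 7k = 177.679 → ⌈·⌉ = 178
j=9: r + 8k = 200.964714… → ⌈·⌉ = 201
j=10: r + 9k = 224.250428… → ⌈·⌉ = 225
j=11: r + 10k = 247.536142… → ⌈·⌉ = 248
j=12: r + 11k = 270.821857… → ⌈·⌉ = 271
j=13: r + 12k = 294.107571… → ⌈·⌉ = 295
j=14: r + 13k = 317.393285… → ⌈·⌉ = 318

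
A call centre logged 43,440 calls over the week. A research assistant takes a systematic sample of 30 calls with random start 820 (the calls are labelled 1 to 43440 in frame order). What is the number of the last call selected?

42812

k = 43440/30 = 1448
30th selection = r + (30−1)·k = 820 + 29×1448 = 820 + 41992 = 42812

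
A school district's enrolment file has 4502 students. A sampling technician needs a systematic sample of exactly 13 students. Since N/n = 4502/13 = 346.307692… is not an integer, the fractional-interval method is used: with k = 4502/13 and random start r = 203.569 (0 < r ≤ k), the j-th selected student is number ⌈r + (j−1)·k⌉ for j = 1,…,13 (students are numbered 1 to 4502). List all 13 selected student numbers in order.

j=1: r + 0k = 203.569 → ⌈·⌉ = 204
j=2: r + 1k = 549.876692… → ⌈·⌉ = 550
j=3: r + 2k = 896.184384… → ⌈·⌉ = 897
j=4: r + 3k = 1242.492076… → ⌈·⌉ = 1243
j=5: r + 4k = 1588.799769… → ⌈·⌉ = 1589
j=6: r + 5k = 1935.107461… → ⌈·⌉ = 1936
j=7: r + 6k = 2281.415153… → ⌈·⌉ = 2282
j=8: r + 7k = 2627.722846… → ⌈·⌉ = 2628
j=9: r + 8k = 2974.030538… → ⌈·⌉ = 2975
j=10: r + 9k = 3320.338230… → ⌈·⌉ = 3321
j=11: r + 10k = 3666.645923… → ⌈·⌉ = 3667
j=12: r + 11k = 4012.953615… → ⌈·⌉ = 4013
j=13: r + 12k = 4359.261307… → ⌈·⌉ = 4360

204, 550, 897, 1243, 1589, 1936, 2282, 2628, 2975, 3321, 3667, 4013, 4360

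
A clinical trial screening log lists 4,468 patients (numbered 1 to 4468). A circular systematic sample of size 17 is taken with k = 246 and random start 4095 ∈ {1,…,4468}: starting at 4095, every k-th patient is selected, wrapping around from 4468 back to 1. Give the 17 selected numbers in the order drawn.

Selection 1: 4095
Selection 2: 4095 + 246 = 4341
Selection 3: 4341 + 246 = 4587 → 4587 − 4468 = 119
Selection 4: 119 + 246 = 365
Selection 5: 365 + 246 = 611
Selection 6: 611 + 246 = 857
Selection 7: 857 + 246 = 1103
Selection 8: 1103 + 246 = 1349
Selection 9: 1349 + 246 = 1595
Selection 10: 1595 + 246 = 1841
Selection 11: 1841 + 246 = 2087
Selection 12: 2087 + 246 = 2333
Selection 13: 2333 + 246 = 2579
Selection 14: 2579 + 246 = 2825
Selection 15: 2825 + 246 = 3071
Selection 16: 3071 + 246 = 3317
Selection 17: 3317 + 246 = 3563

4095, 4341, 119, 365, 611, 857, 1103, 1349, 1595, 1841, 2087, 2333, 2579, 2825, 3071, 3317, 3563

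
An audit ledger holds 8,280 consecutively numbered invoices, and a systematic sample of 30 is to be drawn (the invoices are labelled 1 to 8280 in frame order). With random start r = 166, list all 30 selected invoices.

166, 442, 718, 994, 1270, 1546, 1822, 2098, 2374, 2650, 2926, 3202, 3478, 3754, 4030, 4306, 4582, 4858, 5134, 5410, 5686, 5962, 6238, 6514, 6790, 7066, 7342, 7618, 7894, 8170

k = N/n = 8280/30 = 276
invoice 1: 166
invoice 2: 166 + 276 = 442
invoice 3: 442 + 276 = 718
invoice 4: 718 + 276 = 994
invoice 5: 994 + 276 = 1270
invoice 6: 1270 + 276 = 1546
invoice 7: 1546 + 276 = 1822
invoice 8: 1822 + 276 = 2098
invoice 9: 2098 + 276 = 2374
invoice 10: 2374 + 276 = 2650
invoice 11: 2650 + 276 = 2926
invoice 12: 2926 + 276 = 3202
invoice 13: 3202 + 276 = 3478
invoice 14: 3478 + 276 = 3754
invoice 15: 3754 + 276 = 4030
invoice 16: 4030 + 276 = 4306
invoice 17: 4306 + 276 = 4582
invoice 18: 4582 + 276 = 4858
invoice 19: 4858 + 276 = 5134
invoice 20: 5134 + 276 = 5410
invoice 21: 5410 + 276 = 5686
invoice 22: 5686 + 276 = 5962
invoice 23: 5962 + 276 = 6238
invoice 24: 6238 + 276 = 6514
invoice 25: 6514 + 276 = 6790
invoice 26: 6790 + 276 = 7066
invoice 27: 7066 + 276 = 7342
invoice 28: 7342 + 276 = 7618
invoice 29: 7618 + 276 = 7894
invoice 30: 7894 + 276 = 8170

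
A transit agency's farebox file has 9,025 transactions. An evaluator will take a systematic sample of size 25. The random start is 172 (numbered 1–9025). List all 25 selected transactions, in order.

172, 533, 894, 1255, 1616, 1977, 2338, 2699, 3060, 3421, 3782, 4143, 4504, 4865, 5226, 5587, 5948, 6309, 6670, 7031, 7392, 7753, 8114, 8475, 8836

k = N/n = 9025/25 = 361
transaction 1: 172
transaction 2: 172 + 361 = 533
transaction 3: 533 + 361 = 894
transaction 4: 894 + 361 = 1255
transaction 5: 1255 + 361 = 1616
transaction 6: 1616 + 361 = 1977
transaction 7: 1977 + 361 = 2338
transaction 8: 2338 + 361 = 2699
transaction 9: 2699 + 361 = 3060
transaction 10: 3060 + 361 = 3421
transaction 11: 3421 + 361 = 3782
transaction 12: 3782 + 361 = 4143
transaction 13: 4143 + 361 = 4504
transaction 14: 4504 + 361 = 4865
transaction 15: 4865 + 361 = 5226
transaction 16: 5226 + 361 = 5587
transaction 17: 5587 + 361 = 5948
transaction 18: 5948 + 361 = 6309
transaction 19: 6309 + 361 = 6670
transaction 20: 6670 + 361 = 7031
transaction 21: 7031 + 361 = 7392
transaction 22: 7392 + 361 = 7753
transaction 23: 7753 + 361 = 8114
transaction 24: 8114 + 361 = 8475
transaction 25: 8475 + 361 = 8836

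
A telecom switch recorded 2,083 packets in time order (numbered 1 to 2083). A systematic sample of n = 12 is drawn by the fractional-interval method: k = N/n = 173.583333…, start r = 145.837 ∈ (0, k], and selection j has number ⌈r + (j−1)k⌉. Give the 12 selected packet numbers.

j=1: r + 0k = 145.837 → ⌈·⌉ = 146
j=2: r + 1k = 319.420333… → ⌈·⌉ = 320
j=3: r + 2k = 493.003666… → ⌈·⌉ = 494
j=4: r + 3k = 666.587 → ⌈·⌉ = 667
j=5: r + 4k = 840.170333… → ⌈·⌉ = 841
j=6: r + 5k = 1013.753666… → ⌈·⌉ = 1014
j=7: r + 6k = 1187.337 → ⌈·⌉ = 1188
j=8: r + 7k = 1360.920333… → ⌈·⌉ = 1361
j=9: r + 8k = 1534.503666… → ⌈·⌉ = 1535
j=10: r + 9k = 1708.087 → ⌈·⌉ = 1709
j=11: r + 10k = 1881.670333… → ⌈·⌉ = 1882
j=12: r + 11k = 2055.253666… → ⌈·⌉ = 2056

146, 320, 494, 667, 841, 1014, 1188, 1361, 1535, 1709, 1882, 2056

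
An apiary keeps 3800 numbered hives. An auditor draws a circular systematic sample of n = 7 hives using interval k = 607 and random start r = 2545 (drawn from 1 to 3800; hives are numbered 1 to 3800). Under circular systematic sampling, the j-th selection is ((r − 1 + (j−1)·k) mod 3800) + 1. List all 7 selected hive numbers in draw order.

2545, 3152, 3759, 566, 1173, 1780, 2387

Selection 1: 2545
Selection 2: 2545 + 607 = 3152
Selection 3: 3152 + 607 = 3759
Selection 4: 3759 + 607 = 4366 → 4366 − 3800 = 566
Selection 5: 566 + 607 = 1173
Selection 6: 1173 + 607 = 1780
Selection 7: 1780 + 607 = 2387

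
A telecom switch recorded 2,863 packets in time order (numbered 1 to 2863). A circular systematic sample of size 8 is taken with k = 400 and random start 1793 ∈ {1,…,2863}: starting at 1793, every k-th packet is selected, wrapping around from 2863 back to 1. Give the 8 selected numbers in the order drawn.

1793, 2193, 2593, 130, 530, 930, 1330, 1730

Selection 1: 1793
Selection 2: 1793 + 400 = 2193
Selection 3: 2193 + 400 = 2593
Selection 4: 2593 + 400 = 2993 → 2993 − 2863 = 130
Selection 5: 130 + 400 = 530
Selection 6: 530 + 400 = 930
Selection 7: 930 + 400 = 1330
Selection 8: 1330 + 400 = 1730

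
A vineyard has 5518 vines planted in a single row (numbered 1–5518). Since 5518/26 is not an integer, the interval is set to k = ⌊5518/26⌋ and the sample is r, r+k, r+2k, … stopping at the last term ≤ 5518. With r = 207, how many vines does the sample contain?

26

k = ⌊5518/26⌋ = 212
Achieved size = ⌊(5518 − 207)/212⌋ + 1 = ⌊5311/212⌋ + 1 = 25 + 1 = 26
(last selection: 207 + 25×212 = 5507 ≤ 5518; next would be 5719 > 5518)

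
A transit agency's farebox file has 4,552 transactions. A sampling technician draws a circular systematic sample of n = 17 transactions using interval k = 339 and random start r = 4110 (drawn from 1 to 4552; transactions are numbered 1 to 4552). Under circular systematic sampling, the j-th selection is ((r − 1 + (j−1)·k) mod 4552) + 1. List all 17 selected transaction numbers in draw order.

Selection 1: 4110
Selection 2: 4110 + 339 = 4449
Selection 3: 4449 + 339 = 4788 → 4788 − 4552 = 236
Selection 4: 236 + 339 = 575
Selection 5: 575 + 339 = 914
Selection 6: 914 + 339 = 1253
Selection 7: 1253 + 339 = 1592
Selection 8: 1592 + 339 = 1931
Selection 9: 1931 + 339 = 2270
Selection 10: 2270 + 339 = 2609
Selection 11: 2609 + 339 = 2948
Selection 12: 2948 + 339 = 3287
Selection 13: 3287 + 339 = 3626
Selection 14: 3626 + 339 = 3965
Selection 15: 3965 + 339 = 4304
Selection 16: 4304 + 339 = 4643 → 4643 − 4552 = 91
Selection 17: 91 + 339 = 430

4110, 4449, 236, 575, 914, 1253, 1592, 1931, 2270, 2609, 2948, 3287, 3626, 3965, 4304, 91, 430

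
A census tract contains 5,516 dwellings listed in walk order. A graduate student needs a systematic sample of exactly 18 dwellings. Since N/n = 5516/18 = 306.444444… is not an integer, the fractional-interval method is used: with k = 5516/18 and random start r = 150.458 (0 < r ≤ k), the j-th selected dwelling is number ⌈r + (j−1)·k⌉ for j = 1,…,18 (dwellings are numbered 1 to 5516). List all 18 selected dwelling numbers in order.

151, 457, 764, 1070, 1377, 1683, 1990, 2296, 2603, 2909, 3215, 3522, 3828, 4135, 4441, 4748, 5054, 5361

j=1: r + 0k = 150.458 → ⌈·⌉ = 151
j=2: r + 1k = 456.902444… → ⌈·⌉ = 457
j=3: r + 2k = 763.346888… → ⌈·⌉ = 764
j=4: r + 3k = 1069.791333… → ⌈·⌉ = 1070
j=5: r + 4k = 1376.235777… → ⌈·⌉ = 1377
j=6: r + 5k = 1682.680222… → ⌈·⌉ = 1683
j=7: r + 6k = 1989.124666… → ⌈·⌉ = 1990
j=8: r + 7k = 2295.569111… → ⌈·⌉ = 2296
j=9: r + 8k = 2602.013555… → ⌈·⌉ = 2603
j=10: r + 9k = 2908.458 → ⌈·⌉ = 2909
j=11: r + 10k = 3214.902444… → ⌈·⌉ = 3215
j=12: r + 11k = 3521.346888… → ⌈·⌉ = 3522
j=13: r + 12k = 3827.791333… → ⌈·⌉ = 3828
j=14: r + 13k = 4134.235777… → ⌈·⌉ = 4135
j=15: r + 14k = 4440.680222… → ⌈·⌉ = 4441
j=16: r + 15k = 4747.124666… → ⌈·⌉ = 4748
j=17: r + 16k = 5053.569111… → ⌈·⌉ = 5054
j=18: r + 17k = 5360.013555… → ⌈·⌉ = 5361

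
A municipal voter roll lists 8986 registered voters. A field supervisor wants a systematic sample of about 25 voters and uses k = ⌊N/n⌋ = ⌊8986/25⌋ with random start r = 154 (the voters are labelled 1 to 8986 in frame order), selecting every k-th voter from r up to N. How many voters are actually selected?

k = ⌊8986/25⌋ = 359
Achieved size = ⌊(8986 − 154)/359⌋ + 1 = ⌊8832/359⌋ + 1 = 24 + 1 = 25
(last selection: 154 + 24×359 = 8770 ≤ 8986; next would be 9129 > 8986)

25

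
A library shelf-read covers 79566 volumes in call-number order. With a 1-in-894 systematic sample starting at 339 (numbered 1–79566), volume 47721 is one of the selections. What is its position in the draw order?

k = 894
position = (47721 − 339)/894 + 1 = 47382/894 + 1 = 53 + 1 = 54

54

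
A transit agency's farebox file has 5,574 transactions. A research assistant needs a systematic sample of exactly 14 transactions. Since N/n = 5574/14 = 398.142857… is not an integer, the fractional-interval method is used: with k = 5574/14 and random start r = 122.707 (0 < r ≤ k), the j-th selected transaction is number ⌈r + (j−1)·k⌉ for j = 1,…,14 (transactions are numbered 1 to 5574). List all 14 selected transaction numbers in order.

j=1: r + 0k = 122.707 → ⌈·⌉ = 123
j=2: r + 1k = 520.849857… → ⌈·⌉ = 521
j=3: r + 2k = 918.992714… → ⌈·⌉ = 919
j=4: r + 3k = 1317.135571… → ⌈·⌉ = 1318
j=5: r + 4k = 1715.278428… → ⌈·⌉ = 1716
j=6: r + 5k = 2113.421285… → ⌈·⌉ = 2114
j=7: r + 6k = 2511.564142… → ⌈·⌉ = 2512
j=8: r + 7k = 2909.707 → ⌈·⌉ = 2910
j=9: r + 8k = 3307.849857… → ⌈·⌉ = 3308
j=10: r + 9k = 3705.992714… → ⌈·⌉ = 3706
j=11: r + 10k = 4104.135571… → ⌈·⌉ = 4105
j=12: r + 11k = 4502.278428… → ⌈·⌉ = 4503
j=13: r + 12k = 4900.421285… → ⌈·⌉ = 4901
j=14: r + 13k = 5298.564142… → ⌈·⌉ = 5299

123, 521, 919, 1318, 1716, 2114, 2512, 2910, 3308, 3706, 4105, 4503, 4901, 5299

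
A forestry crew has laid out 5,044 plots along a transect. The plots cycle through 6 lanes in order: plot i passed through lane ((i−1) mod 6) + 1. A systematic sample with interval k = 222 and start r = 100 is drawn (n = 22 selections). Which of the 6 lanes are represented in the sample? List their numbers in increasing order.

Consecutive selections differ by k = 222, so their lane numbers differ by 222 mod 6 = 0.
gcd(222, 6) = 6, so the sample visits 6/6 = 1 distinct residues mod 6.
Start 100 is lane 4; the lanes hit are 4.

4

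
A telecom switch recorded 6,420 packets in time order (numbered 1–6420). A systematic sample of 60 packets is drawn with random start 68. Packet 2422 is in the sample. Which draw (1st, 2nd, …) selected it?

k = 6420/60 = 107
position = (2422 − 68)/107 + 1 = 2354/107 + 1 = 22 + 1 = 23

23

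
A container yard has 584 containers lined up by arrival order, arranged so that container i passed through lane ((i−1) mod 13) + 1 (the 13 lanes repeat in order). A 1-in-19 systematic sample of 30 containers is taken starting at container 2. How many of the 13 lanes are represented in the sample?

Consecutive selections differ by k = 19, so their lane numbers differ by 19 mod 13 = 6.
gcd(19, 13) = 1, so the sample visits 13/1 = 13 distinct residues mod 13.
Start 2 is lane 2; the lanes hit are 1, 2, 3, 4, 5, 6, 7, 8, 9, 10, 11, 12, 13.

13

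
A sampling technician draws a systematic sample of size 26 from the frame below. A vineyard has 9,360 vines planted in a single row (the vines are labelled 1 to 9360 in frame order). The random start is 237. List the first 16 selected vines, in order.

k = N/n = 9360/26 = 360
vine 1: 237
vine 2: 237 + 360 = 597
vine 3: 597 + 360 = 957
vine 4: 957 + 360 = 1317
vine 5: 1317 + 360 = 1677
vine 6: 1677 + 360 = 2037
vine 7: 2037 + 360 = 2397
vine 8: 2397 + 360 = 2757
vine 9: 2757 + 360 = 3117
vine 10: 3117 + 360 = 3477
vine 11: 3477 + 360 = 3837
vine 12: 3837 + 360 = 4197
vine 13: 4197 + 360 = 4557
vine 14: 4557 + 360 = 4917
vine 15: 4917 + 360 = 5277
vine 16: 5277 + 360 = 5637

237, 597, 957, 1317, 1677, 2037, 2397, 2757, 3117, 3477, 3837, 4197, 4557, 4917, 5277, 5637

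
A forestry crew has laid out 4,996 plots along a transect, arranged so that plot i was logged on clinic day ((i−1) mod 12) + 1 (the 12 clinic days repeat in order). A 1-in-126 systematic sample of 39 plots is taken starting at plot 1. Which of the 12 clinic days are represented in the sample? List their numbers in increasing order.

Consecutive selections differ by k = 126, so their clinic day numbers differ by 126 mod 12 = 6.
gcd(126, 12) = 6, so the sample visits 12/6 = 2 distinct residues mod 12.
Start 1 is clinic day 1; the clinic days hit are 1, 7.

1, 7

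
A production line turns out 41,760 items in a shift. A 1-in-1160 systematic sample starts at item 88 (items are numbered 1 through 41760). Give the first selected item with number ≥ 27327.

k = 1160
Steps past start: ⌈(27327 − 88)/1160⌉ = ⌈27239/1160⌉ = 24
Selected item: 88 + 24×1160 = 27928

27928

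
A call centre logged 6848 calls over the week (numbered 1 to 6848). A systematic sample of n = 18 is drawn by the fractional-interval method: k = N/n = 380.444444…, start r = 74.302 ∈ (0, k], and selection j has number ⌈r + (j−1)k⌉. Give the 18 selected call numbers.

75, 455, 836, 1216, 1597, 1977, 2357, 2738, 3118, 3499, 3879, 4260, 4640, 5021, 5401, 5781, 6162, 6542

j=1: r + 0k = 74.302 → ⌈·⌉ = 75
j=2: r + 1k = 454.746444… → ⌈·⌉ = 455
j=3: r + 2k = 835.190888… → ⌈·⌉ = 836
j=4: r + 3k = 1215.635333… → ⌈·⌉ = 1216
j=5: r + 4k = 1596.079777… → ⌈·⌉ = 1597
j=6: r + 5k = 1976.524222… → ⌈·⌉ = 1977
j=7: r + 6k = 2356.968666… → ⌈·⌉ = 2357
j=8: r + 7k = 2737.413111… → ⌈·⌉ = 2738
j=9: r + 8k = 3117.857555… → ⌈·⌉ = 3118
j=10: r + 9k = 3498.302 → ⌈·⌉ = 3499
j=11: r + 10k = 3878.746444… → ⌈·⌉ = 3879
j=12: r + 11k = 4259.190888… → ⌈·⌉ = 4260
j=13: r + 12k = 4639.635333… → ⌈·⌉ = 4640
j=14: r + 13k = 5020.079777… → ⌈·⌉ = 5021
j=15: r + 14k = 5400.524222… → ⌈·⌉ = 5401
j=16: r + 15k = 5780.968666… → ⌈·⌉ = 5781
j=17: r + 16k = 6161.413111… → ⌈·⌉ = 6162
j=18: r + 17k = 6541.857555… → ⌈·⌉ = 6542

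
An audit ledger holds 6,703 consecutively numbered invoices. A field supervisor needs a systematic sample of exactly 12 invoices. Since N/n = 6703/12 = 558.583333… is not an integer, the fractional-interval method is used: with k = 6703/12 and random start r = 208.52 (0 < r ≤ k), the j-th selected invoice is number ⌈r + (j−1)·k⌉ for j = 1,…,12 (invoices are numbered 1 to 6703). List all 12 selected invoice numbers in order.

j=1: r + 0k = 208.52 → ⌈·⌉ = 209
j=2: r + 1k = 767.103333… → ⌈·⌉ = 768
j=3: r + 2k = 1325.686666… → ⌈·⌉ = 1326
j=4: r + 3k = 1884.27 → ⌈·⌉ = 1885
j=5: r + 4k = 2442.853333… → ⌈·⌉ = 2443
j=6: r + 5k = 3001.436666… → ⌈·⌉ = 3002
j=7: r + 6k = 3560.02 → ⌈·⌉ = 3561
j=8: r + 7k = 4118.603333… → ⌈·⌉ = 4119
j=9: r + 8k = 4677.186666… → ⌈·⌉ = 4678
j=10: r + 9k = 5235.77 → ⌈·⌉ = 5236
j=11: r + 10k = 5794.353333… → ⌈·⌉ = 5795
j=12: r + 11k = 6352.936666… → ⌈·⌉ = 6353

209, 768, 1326, 1885, 2443, 3002, 3561, 4119, 4678, 5236, 5795, 6353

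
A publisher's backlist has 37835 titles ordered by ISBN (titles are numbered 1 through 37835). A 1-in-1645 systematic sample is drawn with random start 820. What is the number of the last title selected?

37010

k = 1645
23rd selection = r + (23−1)·k = 820 + 22×1645 = 820 + 36190 = 37010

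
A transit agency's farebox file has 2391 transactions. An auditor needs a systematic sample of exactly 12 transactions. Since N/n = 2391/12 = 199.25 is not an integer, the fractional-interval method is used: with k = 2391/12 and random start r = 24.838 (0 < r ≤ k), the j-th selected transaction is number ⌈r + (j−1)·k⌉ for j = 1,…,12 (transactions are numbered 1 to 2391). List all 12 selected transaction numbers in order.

j=1: r + 0k = 24.838 → ⌈·⌉ = 25
j=2: r + 1k = 224.088 → ⌈·⌉ = 225
j=3: r + 2k = 423.338 → ⌈·⌉ = 424
j=4: r + 3k = 622.588 → ⌈·⌉ = 623
j=5: r + 4k = 821.838 → ⌈·⌉ = 822
j=6: r + 5k = 1021.088 → ⌈·⌉ = 1022
j=7: r + 6k = 1220.338 → ⌈·⌉ = 1221
j=8: r + 7k = 1419.588 → ⌈·⌉ = 1420
j=9: r + 8k = 1618.838 → ⌈·⌉ = 1619
j=10: r + 9k = 1818.088 → ⌈·⌉ = 1819
j=11: r + 10k = 2017.338 → ⌈·⌉ = 2018
j=12: r + 11k = 2216.588 → ⌈·⌉ = 2217

25, 225, 424, 623, 822, 1022, 1221, 1420, 1619, 1819, 2018, 2217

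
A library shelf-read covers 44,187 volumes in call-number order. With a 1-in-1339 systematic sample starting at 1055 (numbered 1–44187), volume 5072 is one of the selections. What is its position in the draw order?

4

k = 1339
position = (5072 − 1055)/1339 + 1 = 4017/1339 + 1 = 3 + 1 = 4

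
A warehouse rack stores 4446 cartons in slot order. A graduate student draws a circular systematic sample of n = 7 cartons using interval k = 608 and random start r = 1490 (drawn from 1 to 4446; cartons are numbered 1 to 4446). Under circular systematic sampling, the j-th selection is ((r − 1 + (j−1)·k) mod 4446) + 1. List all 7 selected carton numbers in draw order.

1490, 2098, 2706, 3314, 3922, 84, 692

Selection 1: 1490
Selection 2: 1490 + 608 = 2098
Selection 3: 2098 + 608 = 2706
Selection 4: 2706 + 608 = 3314
Selection 5: 3314 + 608 = 3922
Selection 6: 3922 + 608 = 4530 → 4530 − 4446 = 84
Selection 7: 84 + 608 = 692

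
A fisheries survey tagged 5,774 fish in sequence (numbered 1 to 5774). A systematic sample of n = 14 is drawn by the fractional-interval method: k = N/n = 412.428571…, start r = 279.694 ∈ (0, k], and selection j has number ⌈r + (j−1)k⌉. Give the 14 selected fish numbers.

j=1: r + 0k = 279.694 → ⌈·⌉ = 280
j=2: r + 1k = 692.122571… → ⌈·⌉ = 693
j=3: r + 2k = 1104.551142… → ⌈·⌉ = 1105
j=4: r + 3k = 1516.979714… → ⌈·⌉ = 1517
j=5: r + 4k = 1929.408285… → ⌈·⌉ = 1930
j=6: r + 5k = 2341.836857… → ⌈·⌉ = 2342
j=7: r + 6k = 2754.265428… → ⌈·⌉ = 2755
j=8: r + 7k = 3166.694 → ⌈·⌉ = 3167
j=9: r + 8k = 3579.122571… → ⌈·⌉ = 3580
j=10: r + 9k = 3991.551142… → ⌈·⌉ = 3992
j=11: r + 10k = 4403.979714… → ⌈·⌉ = 4404
j=12: r + 11k = 4816.408285… → ⌈·⌉ = 4817
j=13: r + 12k = 5228.836857… → ⌈·⌉ = 5229
j=14: r + 13k = 5641.265428… → ⌈·⌉ = 5642

280, 693, 1105, 1517, 1930, 2342, 2755, 3167, 3580, 3992, 4404, 4817, 5229, 5642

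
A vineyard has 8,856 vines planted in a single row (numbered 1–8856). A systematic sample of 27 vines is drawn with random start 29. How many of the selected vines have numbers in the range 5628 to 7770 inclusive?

6

k = 8856/27 = 328
First selection ≥ 5628: 29 + ⌈(5628−29)/328⌉·328 = 29 + 18×328 = 5933
Last selection ≤ 7770: 29 + ⌊(7770−29)/328⌋·328 = 29 + 23×328 = 7573
Count = 23 − 18 + 1 = 6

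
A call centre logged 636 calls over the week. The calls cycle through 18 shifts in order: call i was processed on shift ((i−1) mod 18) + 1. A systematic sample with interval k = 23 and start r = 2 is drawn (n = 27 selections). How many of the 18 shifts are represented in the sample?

18

Consecutive selections differ by k = 23, so their shift numbers differ by 23 mod 18 = 5.
gcd(23, 18) = 1, so the sample visits 18/1 = 18 distinct residues mod 18.
Start 2 is shift 2; the shifts hit are 1, 2, 3, 4, 5, 6, 7, 8, 9, 10, 11, 12, 13, 14, 15, 16, 17, 18.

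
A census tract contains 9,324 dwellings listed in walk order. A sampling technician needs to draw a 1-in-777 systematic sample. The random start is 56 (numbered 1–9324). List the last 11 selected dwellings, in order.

2nd selection = 56 + 1×777 = 833
3rd: 833 + 777 = 1610
4th: 1610 + 777 = 2387
5th: 2387 + 777 = 3164
6th: 3164 + 777 = 3941
7th: 3941 + 777 = 4718
8th: 4718 + 777 = 5495
9th: 5495 + 777 = 6272
10th: 6272 + 777 = 7049
11th: 7049 + 777 = 7826
12th: 7826 + 777 = 8603

833, 1610, 2387, 3164, 3941, 4718, 5495, 6272, 7049, 7826, 8603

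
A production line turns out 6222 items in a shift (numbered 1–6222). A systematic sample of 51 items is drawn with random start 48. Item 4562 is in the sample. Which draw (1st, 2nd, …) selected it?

k = 6222/51 = 122
position = (4562 − 48)/122 + 1 = 4514/122 + 1 = 37 + 1 = 38

38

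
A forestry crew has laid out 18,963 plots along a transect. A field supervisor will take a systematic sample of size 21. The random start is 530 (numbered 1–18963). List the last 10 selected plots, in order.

10463, 11366, 12269, 13172, 14075, 14978, 15881, 16784, 17687, 18590

k = N/n = 18963/21 = 903
12th selection = 530 + 11×903 = 10463
13th: 10463 + 903 = 11366
14th: 11366 + 903 = 12269
15th: 12269 + 903 = 13172
16th: 13172 + 903 = 14075
17th: 14075 + 903 = 14978
18th: 14978 + 903 = 15881
19th: 15881 + 903 = 16784
20th: 16784 + 903 = 17687
21st: 17687 + 903 = 18590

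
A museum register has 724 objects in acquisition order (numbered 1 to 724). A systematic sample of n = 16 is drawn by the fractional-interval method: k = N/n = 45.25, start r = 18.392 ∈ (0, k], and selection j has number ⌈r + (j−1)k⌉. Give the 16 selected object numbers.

j=1: r + 0k = 18.392 → ⌈·⌉ = 19
j=2: r + 1k = 63.642 → ⌈·⌉ = 64
j=3: r + 2k = 108.892 → ⌈·⌉ = 109
j=4: r + 3k = 154.142 → ⌈·⌉ = 155
j=5: r + 4k = 199.392 → ⌈·⌉ = 200
j=6: r + 5k = 244.642 → ⌈·⌉ = 245
j=7: r + 6k = 289.892 → ⌈·⌉ = 290
j=8: r + 7k = 335.142 → ⌈·⌉ = 336
j=9: r + 8k = 380.392 → ⌈·⌉ = 381
j=10: r + 9k = 425.642 → ⌈·⌉ = 426
j=11: r + 10k = 470.892 → ⌈·⌉ = 471
j=12: r + 11k = 516.142 → ⌈·⌉ = 517
j=13: r + 12k = 561.392 → ⌈·⌉ = 562
j=14: r + 13k = 606.642 → ⌈·⌉ = 607
j=15: r + 14k = 651.892 → ⌈·⌉ = 652
j=16: r + 15k = 697.142 → ⌈·⌉ = 698

19, 64, 109, 155, 200, 245, 290, 336, 381, 426, 471, 517, 562, 607, 652, 698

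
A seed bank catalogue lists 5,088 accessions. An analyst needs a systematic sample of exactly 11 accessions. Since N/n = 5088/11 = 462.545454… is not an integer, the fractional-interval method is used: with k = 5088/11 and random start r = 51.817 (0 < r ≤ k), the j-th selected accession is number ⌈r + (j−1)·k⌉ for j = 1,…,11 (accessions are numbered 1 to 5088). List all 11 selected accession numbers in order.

j=1: r + 0k = 51.817 → ⌈·⌉ = 52
j=2: r + 1k = 514.362454… → ⌈·⌉ = 515
j=3: r + 2k = 976.907909… → ⌈·⌉ = 977
j=4: r + 3k = 1439.453363… → ⌈·⌉ = 1440
j=5: r + 4k = 1901.998818… → ⌈·⌉ = 1902
j=6: r + 5k = 2364.544272… → ⌈·⌉ = 2365
j=7: r + 6k = 2827.089727… → ⌈·⌉ = 2828
j=8: r + 7k = 3289.635181… → ⌈·⌉ = 3290
j=9: r + 8k = 3752.180636… → ⌈·⌉ = 3753
j=10: r + 9k = 4214.726090… → ⌈·⌉ = 4215
j=11: r + 10k = 4677.271545… → ⌈·⌉ = 4678

52, 515, 977, 1440, 1902, 2365, 2828, 3290, 3753, 4215, 4678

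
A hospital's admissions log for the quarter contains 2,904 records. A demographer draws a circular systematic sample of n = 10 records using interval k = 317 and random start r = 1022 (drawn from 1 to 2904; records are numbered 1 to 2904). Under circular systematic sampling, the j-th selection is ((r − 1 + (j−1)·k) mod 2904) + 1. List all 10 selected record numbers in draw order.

1022, 1339, 1656, 1973, 2290, 2607, 20, 337, 654, 971

Selection 1: 1022
Selection 2: 1022 + 317 = 1339
Selection 3: 1339 + 317 = 1656
Selection 4: 1656 + 317 = 1973
Selection 5: 1973 + 317 = 2290
Selection 6: 2290 + 317 = 2607
Selection 7: 2607 + 317 = 2924 → 2924 − 2904 = 20
Selection 8: 20 + 317 = 337
Selection 9: 337 + 317 = 654
Selection 10: 654 + 317 = 971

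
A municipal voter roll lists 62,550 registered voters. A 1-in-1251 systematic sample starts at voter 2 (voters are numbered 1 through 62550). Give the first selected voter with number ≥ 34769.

k = 1251
Steps past start: ⌈(34769 − 2)/1251⌉ = ⌈34767/1251⌉ = 28
Selected voter: 2 + 28×1251 = 35030

35030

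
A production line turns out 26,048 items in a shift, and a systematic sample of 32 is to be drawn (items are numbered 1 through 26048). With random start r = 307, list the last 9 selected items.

19029, 19843, 20657, 21471, 22285, 23099, 23913, 24727, 25541

k = N/n = 26048/32 = 814
24th selection = 307 + 23×814 = 19029
25th: 19029 + 814 = 19843
26th: 19843 + 814 = 20657
27th: 20657 + 814 = 21471
28th: 21471 + 814 = 22285
29th: 22285 + 814 = 23099
30th: 23099 + 814 = 23913
31st: 23913 + 814 = 24727
32nd: 24727 + 814 = 25541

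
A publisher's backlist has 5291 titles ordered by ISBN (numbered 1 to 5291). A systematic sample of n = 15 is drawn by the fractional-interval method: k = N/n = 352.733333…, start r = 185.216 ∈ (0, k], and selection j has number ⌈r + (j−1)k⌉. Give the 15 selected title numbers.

186, 538, 891, 1244, 1597, 1949, 2302, 2655, 3008, 3360, 3713, 4066, 4419, 4771, 5124

j=1: r + 0k = 185.216 → ⌈·⌉ = 186
j=2: r + 1k = 537.949333… → ⌈·⌉ = 538
j=3: r + 2k = 890.682666… → ⌈·⌉ = 891
j=4: r + 3k = 1243.416 → ⌈·⌉ = 1244
j=5: r + 4k = 1596.149333… → ⌈·⌉ = 1597
j=6: r + 5k = 1948.882666… → ⌈·⌉ = 1949
j=7: r + 6k = 2301.616 → ⌈·⌉ = 2302
j=8: r + 7k = 2654.349333… → ⌈·⌉ = 2655
j=9: r + 8k = 3007.082666… → ⌈·⌉ = 3008
j=10: r + 9k = 3359.816 → ⌈·⌉ = 3360
j=11: r + 10k = 3712.549333… → ⌈·⌉ = 3713
j=12: r + 11k = 4065.282666… → ⌈·⌉ = 4066
j=13: r + 12k = 4418.016 → ⌈·⌉ = 4419
j=14: r + 13k = 4770.749333… → ⌈·⌉ = 4771
j=15: r + 14k = 5123.482666… → ⌈·⌉ = 5124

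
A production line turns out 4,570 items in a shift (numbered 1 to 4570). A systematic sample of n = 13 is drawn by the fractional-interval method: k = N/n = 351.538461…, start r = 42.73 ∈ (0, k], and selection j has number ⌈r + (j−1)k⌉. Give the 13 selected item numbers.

43, 395, 746, 1098, 1449, 1801, 2152, 2504, 2856, 3207, 3559, 3910, 4262

j=1: r + 0k = 42.73 → ⌈·⌉ = 43
j=2: r + 1k = 394.268461… → ⌈·⌉ = 395
j=3: r + 2k = 745.806923… → ⌈·⌉ = 746
j=4: r + 3k = 1097.345384… → ⌈·⌉ = 1098
j=5: r + 4k = 1448.883846… → ⌈·⌉ = 1449
j=6: r + 5k = 1800.422307… → ⌈·⌉ = 1801
j=7: r + 6k = 2151.960769… → ⌈·⌉ = 2152
j=8: r + 7k = 2503.499230… → ⌈·⌉ = 2504
j=9: r + 8k = 2855.037692… → ⌈·⌉ = 2856
j=10: r + 9k = 3206.576153… → ⌈·⌉ = 3207
j=11: r + 10k = 3558.114615… → ⌈·⌉ = 3559
j=12: r + 11k = 3909.653076… → ⌈·⌉ = 3910
j=13: r + 12k = 4261.191538… → ⌈·⌉ = 4262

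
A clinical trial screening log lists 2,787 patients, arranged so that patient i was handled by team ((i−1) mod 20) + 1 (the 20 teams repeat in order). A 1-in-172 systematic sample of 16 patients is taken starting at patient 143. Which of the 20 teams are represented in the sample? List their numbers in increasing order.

3, 7, 11, 15, 19

Consecutive selections differ by k = 172, so their team numbers differ by 172 mod 20 = 12.
gcd(172, 20) = 4, so the sample visits 20/4 = 5 distinct residues mod 20.
Start 143 is team 3; the teams hit are 3, 7, 11, 15, 19.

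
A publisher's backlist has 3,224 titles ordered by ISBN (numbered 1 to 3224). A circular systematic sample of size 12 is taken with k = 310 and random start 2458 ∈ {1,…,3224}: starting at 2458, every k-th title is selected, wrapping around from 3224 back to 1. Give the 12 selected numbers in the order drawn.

Selection 1: 2458
Selection 2: 2458 + 310 = 2768
Selection 3: 2768 + 310 = 3078
Selection 4: 3078 + 310 = 3388 → 3388 − 3224 = 164
Selection 5: 164 + 310 = 474
Selection 6: 474 + 310 = 784
Selection 7: 784 + 310 = 1094
Selection 8: 1094 + 310 = 1404
Selection 9: 1404 + 310 = 1714
Selection 10: 1714 + 310 = 2024
Selection 11: 2024 + 310 = 2334
Selection 12: 2334 + 310 = 2644

2458, 2768, 3078, 164, 474, 784, 1094, 1404, 1714, 2024, 2334, 2644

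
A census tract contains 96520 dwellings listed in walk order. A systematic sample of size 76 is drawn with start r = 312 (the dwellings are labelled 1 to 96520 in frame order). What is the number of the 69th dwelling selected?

k = 96520/76 = 1270
69th selection = r + (69−1)·k = 312 + 68×1270 = 312 + 86360 = 86672

86672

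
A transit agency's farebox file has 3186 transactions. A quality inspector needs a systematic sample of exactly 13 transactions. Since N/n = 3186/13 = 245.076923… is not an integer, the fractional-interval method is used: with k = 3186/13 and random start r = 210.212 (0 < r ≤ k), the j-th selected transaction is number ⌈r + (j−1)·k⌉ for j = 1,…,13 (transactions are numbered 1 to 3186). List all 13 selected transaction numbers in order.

j=1: r + 0k = 210.212 → ⌈·⌉ = 211
j=2: r + 1k = 455.288923… → ⌈·⌉ = 456
j=3: r + 2k = 700.365846… → ⌈·⌉ = 701
j=4: r + 3k = 945.442769… → ⌈·⌉ = 946
j=5: r + 4k = 1190.519692… → ⌈·⌉ = 1191
j=6: r + 5k = 1435.596615… → ⌈·⌉ = 1436
j=7: r + 6k = 1680.673538… → ⌈·⌉ = 1681
j=8: r + 7k = 1925.750461… → ⌈·⌉ = 1926
j=9: r + 8k = 2170.827384… → ⌈·⌉ = 2171
j=10: r + 9k = 2415.904307… → ⌈·⌉ = 2416
j=11: r + 10k = 2660.981230… → ⌈·⌉ = 2661
j=12: r + 11k = 2906.058153… → ⌈·⌉ = 2907
j=13: r + 12k = 3151.135076… → ⌈·⌉ = 3152

211, 456, 701, 946, 1191, 1436, 1681, 1926, 2171, 2416, 2661, 2907, 3152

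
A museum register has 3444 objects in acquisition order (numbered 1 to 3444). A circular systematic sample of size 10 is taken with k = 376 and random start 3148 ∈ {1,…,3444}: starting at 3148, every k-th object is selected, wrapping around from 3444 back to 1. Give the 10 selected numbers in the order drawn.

Selection 1: 3148
Selection 2: 3148 + 376 = 3524 → 3524 − 3444 = 80
Selection 3: 80 + 376 = 456
Selection 4: 456 + 376 = 832
Selection 5: 832 + 376 = 1208
Selection 6: 1208 + 376 = 1584
Selection 7: 1584 + 376 = 1960
Selection 8: 1960 + 376 = 2336
Selection 9: 2336 + 376 = 2712
Selection 10: 2712 + 376 = 3088

3148, 80, 456, 832, 1208, 1584, 1960, 2336, 2712, 3088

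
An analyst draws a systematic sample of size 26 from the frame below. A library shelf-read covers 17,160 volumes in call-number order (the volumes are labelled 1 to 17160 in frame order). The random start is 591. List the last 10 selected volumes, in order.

11151, 11811, 12471, 13131, 13791, 14451, 15111, 15771, 16431, 17091

k = N/n = 17160/26 = 660
17th selection = 591 + 16×660 = 11151
18th: 11151 + 660 = 11811
19th: 11811 + 660 = 12471
20th: 12471 + 660 = 13131
21st: 13131 + 660 = 13791
22nd: 13791 + 660 = 14451
23rd: 14451 + 660 = 15111
24th: 15111 + 660 = 15771
25th: 15771 + 660 = 16431
26th: 16431 + 660 = 17091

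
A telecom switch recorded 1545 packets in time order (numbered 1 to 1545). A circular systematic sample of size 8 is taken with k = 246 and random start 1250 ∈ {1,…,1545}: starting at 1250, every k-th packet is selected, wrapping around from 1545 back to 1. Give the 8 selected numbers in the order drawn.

Selection 1: 1250
Selection 2: 1250 + 246 = 1496
Selection 3: 1496 + 246 = 1742 → 1742 − 1545 = 197
Selection 4: 197 + 246 = 443
Selection 5: 443 + 246 = 689
Selection 6: 689 + 246 = 935
Selection 7: 935 + 246 = 1181
Selection 8: 1181 + 246 = 1427

1250, 1496, 197, 443, 689, 935, 1181, 1427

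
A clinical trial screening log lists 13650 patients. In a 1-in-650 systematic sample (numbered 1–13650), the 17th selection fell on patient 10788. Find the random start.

k = 650
r = 10788 − (17−1)×650 = 10788 − 10400 = 388

388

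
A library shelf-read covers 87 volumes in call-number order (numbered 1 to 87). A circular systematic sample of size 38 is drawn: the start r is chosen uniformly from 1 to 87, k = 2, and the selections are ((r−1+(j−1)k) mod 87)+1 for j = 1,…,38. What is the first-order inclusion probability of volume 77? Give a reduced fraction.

38/87

For each position j, as r ranges over 1…87 the j-th selection hits every volume exactly once, so volume 77 is selected for exactly 38 of the 87 starts.
Inclusion probability = 38/87.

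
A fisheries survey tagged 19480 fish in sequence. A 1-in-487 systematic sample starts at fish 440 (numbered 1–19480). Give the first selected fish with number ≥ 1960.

2388

k = 487
Steps past start: ⌈(1960 − 440)/487⌉ = ⌈1520/487⌉ = 4
Selected fish: 440 + 4×487 = 2388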